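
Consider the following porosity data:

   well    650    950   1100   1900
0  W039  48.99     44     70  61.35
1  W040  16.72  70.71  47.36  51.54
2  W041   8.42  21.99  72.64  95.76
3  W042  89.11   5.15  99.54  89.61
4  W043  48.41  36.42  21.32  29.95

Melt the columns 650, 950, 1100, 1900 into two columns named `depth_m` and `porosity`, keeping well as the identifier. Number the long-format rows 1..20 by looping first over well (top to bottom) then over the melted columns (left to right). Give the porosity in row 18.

20 rows total (5 × 4). Row 18: index ⌊(18-1)/4⌋ = 4 into well → W043; (18-1) mod 4 = 1 into the melted columns → 950.
So row 18 is (W043, 950, 36.42); porosity = 36.42.

36.42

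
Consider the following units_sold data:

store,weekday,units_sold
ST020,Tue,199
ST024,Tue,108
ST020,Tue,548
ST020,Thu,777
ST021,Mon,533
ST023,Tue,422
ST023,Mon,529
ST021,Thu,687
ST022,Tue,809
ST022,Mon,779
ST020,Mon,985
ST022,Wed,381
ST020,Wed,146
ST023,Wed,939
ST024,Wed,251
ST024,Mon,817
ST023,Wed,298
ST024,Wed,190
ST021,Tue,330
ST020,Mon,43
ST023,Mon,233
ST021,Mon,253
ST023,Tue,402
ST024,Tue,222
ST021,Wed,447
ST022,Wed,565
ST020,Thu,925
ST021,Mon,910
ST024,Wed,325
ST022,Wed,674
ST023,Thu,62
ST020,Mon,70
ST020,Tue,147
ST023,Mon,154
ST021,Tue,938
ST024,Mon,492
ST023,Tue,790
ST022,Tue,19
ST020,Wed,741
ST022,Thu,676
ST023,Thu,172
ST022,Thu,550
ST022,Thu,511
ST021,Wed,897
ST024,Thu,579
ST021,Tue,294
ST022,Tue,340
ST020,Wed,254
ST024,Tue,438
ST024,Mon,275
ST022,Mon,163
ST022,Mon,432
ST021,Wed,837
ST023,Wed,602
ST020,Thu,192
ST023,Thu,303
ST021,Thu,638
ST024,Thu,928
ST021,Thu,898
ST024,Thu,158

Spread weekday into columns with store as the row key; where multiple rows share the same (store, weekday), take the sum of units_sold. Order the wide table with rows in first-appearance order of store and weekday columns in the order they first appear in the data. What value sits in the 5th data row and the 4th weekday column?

1620

With rows in first-appearance order of store, row 5 is store=ST022. weekday columns in first-appearance order: Tue, Thu, Mon, Wed; column 4 is Wed.
Long rows with store=ST022, weekday=Wed: 381 + 565 + 674 = 1620.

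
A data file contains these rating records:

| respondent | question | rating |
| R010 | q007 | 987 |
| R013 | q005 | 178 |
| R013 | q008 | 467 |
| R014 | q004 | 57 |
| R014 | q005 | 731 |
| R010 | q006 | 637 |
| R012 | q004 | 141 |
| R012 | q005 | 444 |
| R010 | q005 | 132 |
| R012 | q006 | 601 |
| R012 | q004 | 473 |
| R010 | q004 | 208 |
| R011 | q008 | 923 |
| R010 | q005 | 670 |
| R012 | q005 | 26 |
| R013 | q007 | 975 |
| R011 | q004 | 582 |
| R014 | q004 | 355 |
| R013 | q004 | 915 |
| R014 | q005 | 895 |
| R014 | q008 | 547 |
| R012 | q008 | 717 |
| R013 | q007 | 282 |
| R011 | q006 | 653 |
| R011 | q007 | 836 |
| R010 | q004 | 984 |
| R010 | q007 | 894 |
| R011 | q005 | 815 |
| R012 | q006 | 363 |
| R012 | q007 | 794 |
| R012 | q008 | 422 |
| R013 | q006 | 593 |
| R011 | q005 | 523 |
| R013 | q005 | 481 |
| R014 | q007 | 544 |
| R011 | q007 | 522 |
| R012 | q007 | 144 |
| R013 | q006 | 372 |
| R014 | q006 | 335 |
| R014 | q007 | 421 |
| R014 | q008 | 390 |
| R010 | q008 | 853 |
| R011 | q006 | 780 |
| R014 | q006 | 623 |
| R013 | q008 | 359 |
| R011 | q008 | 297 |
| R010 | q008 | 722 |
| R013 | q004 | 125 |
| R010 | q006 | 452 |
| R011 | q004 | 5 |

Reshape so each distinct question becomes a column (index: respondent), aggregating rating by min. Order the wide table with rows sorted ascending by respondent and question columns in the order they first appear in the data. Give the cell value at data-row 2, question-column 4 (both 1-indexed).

With rows sorted ascending by respondent, row 2 is respondent=R011. question columns in first-appearance order: q007, q005, q008, q004, q006; column 4 is q004.
Long rows with respondent=R011, question=q004: min(582, 5) = 5.

5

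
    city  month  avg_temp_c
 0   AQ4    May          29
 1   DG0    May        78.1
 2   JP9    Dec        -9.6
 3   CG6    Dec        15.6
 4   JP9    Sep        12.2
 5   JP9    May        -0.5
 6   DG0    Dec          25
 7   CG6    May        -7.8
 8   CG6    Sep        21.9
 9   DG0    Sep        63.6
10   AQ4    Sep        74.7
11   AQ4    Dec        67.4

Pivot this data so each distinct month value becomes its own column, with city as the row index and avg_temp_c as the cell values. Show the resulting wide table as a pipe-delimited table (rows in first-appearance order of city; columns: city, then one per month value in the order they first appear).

Columns: city plus the 3 distinct month values (May, Dec, Sep).
For example, row AQ4 column May takes avg_temp_c=29 from the long row (AQ4, May).

| city | May | Dec | Sep |
| AQ4 | 29 | 67.4 | 74.7 |
| DG0 | 78.1 | 25 | 63.6 |
| JP9 | -0.5 | -9.6 | 12.2 |
| CG6 | -7.8 | 15.6 | 21.9 |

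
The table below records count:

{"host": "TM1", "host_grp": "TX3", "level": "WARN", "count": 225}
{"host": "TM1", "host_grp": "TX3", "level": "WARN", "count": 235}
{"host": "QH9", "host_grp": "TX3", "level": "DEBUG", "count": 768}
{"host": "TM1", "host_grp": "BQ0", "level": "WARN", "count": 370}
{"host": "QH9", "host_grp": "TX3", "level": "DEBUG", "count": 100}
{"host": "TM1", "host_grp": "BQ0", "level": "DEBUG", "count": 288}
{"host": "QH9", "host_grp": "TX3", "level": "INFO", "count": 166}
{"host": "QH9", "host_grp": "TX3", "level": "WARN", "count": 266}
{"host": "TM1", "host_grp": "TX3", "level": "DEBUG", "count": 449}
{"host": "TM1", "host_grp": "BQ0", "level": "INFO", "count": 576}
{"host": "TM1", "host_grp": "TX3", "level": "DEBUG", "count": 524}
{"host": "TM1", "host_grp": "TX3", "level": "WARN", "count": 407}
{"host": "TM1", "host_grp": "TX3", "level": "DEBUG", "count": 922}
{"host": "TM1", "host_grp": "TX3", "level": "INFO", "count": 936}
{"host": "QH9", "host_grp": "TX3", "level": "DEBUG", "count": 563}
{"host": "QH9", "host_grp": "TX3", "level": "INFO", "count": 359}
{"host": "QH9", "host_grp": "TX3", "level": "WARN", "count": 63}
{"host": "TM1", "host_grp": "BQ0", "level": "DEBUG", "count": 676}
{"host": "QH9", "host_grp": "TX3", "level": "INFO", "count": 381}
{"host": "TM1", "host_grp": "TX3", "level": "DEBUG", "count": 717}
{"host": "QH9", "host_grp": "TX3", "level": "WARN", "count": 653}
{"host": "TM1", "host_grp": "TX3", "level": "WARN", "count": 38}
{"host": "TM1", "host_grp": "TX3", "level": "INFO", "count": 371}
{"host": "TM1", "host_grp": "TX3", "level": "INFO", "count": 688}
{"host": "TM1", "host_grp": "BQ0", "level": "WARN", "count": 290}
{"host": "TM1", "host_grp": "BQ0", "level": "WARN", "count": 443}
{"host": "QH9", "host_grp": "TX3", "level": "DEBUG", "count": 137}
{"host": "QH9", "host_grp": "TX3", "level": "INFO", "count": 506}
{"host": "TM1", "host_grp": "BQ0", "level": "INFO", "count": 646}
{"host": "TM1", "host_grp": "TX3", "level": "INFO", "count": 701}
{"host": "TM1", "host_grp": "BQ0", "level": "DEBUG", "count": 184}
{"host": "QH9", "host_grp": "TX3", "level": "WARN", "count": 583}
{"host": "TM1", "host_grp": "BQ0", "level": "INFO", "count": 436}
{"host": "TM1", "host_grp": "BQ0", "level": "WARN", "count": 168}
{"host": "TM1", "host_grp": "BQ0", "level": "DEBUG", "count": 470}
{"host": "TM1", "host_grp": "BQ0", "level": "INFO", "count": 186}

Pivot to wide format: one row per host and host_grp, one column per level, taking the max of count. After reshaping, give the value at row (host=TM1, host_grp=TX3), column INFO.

936

Rows with host=TM1, host_grp=TX3 and level=INFO: count values are 936, 371, 688, 701.
max(936, 371, 688, 701) = 936.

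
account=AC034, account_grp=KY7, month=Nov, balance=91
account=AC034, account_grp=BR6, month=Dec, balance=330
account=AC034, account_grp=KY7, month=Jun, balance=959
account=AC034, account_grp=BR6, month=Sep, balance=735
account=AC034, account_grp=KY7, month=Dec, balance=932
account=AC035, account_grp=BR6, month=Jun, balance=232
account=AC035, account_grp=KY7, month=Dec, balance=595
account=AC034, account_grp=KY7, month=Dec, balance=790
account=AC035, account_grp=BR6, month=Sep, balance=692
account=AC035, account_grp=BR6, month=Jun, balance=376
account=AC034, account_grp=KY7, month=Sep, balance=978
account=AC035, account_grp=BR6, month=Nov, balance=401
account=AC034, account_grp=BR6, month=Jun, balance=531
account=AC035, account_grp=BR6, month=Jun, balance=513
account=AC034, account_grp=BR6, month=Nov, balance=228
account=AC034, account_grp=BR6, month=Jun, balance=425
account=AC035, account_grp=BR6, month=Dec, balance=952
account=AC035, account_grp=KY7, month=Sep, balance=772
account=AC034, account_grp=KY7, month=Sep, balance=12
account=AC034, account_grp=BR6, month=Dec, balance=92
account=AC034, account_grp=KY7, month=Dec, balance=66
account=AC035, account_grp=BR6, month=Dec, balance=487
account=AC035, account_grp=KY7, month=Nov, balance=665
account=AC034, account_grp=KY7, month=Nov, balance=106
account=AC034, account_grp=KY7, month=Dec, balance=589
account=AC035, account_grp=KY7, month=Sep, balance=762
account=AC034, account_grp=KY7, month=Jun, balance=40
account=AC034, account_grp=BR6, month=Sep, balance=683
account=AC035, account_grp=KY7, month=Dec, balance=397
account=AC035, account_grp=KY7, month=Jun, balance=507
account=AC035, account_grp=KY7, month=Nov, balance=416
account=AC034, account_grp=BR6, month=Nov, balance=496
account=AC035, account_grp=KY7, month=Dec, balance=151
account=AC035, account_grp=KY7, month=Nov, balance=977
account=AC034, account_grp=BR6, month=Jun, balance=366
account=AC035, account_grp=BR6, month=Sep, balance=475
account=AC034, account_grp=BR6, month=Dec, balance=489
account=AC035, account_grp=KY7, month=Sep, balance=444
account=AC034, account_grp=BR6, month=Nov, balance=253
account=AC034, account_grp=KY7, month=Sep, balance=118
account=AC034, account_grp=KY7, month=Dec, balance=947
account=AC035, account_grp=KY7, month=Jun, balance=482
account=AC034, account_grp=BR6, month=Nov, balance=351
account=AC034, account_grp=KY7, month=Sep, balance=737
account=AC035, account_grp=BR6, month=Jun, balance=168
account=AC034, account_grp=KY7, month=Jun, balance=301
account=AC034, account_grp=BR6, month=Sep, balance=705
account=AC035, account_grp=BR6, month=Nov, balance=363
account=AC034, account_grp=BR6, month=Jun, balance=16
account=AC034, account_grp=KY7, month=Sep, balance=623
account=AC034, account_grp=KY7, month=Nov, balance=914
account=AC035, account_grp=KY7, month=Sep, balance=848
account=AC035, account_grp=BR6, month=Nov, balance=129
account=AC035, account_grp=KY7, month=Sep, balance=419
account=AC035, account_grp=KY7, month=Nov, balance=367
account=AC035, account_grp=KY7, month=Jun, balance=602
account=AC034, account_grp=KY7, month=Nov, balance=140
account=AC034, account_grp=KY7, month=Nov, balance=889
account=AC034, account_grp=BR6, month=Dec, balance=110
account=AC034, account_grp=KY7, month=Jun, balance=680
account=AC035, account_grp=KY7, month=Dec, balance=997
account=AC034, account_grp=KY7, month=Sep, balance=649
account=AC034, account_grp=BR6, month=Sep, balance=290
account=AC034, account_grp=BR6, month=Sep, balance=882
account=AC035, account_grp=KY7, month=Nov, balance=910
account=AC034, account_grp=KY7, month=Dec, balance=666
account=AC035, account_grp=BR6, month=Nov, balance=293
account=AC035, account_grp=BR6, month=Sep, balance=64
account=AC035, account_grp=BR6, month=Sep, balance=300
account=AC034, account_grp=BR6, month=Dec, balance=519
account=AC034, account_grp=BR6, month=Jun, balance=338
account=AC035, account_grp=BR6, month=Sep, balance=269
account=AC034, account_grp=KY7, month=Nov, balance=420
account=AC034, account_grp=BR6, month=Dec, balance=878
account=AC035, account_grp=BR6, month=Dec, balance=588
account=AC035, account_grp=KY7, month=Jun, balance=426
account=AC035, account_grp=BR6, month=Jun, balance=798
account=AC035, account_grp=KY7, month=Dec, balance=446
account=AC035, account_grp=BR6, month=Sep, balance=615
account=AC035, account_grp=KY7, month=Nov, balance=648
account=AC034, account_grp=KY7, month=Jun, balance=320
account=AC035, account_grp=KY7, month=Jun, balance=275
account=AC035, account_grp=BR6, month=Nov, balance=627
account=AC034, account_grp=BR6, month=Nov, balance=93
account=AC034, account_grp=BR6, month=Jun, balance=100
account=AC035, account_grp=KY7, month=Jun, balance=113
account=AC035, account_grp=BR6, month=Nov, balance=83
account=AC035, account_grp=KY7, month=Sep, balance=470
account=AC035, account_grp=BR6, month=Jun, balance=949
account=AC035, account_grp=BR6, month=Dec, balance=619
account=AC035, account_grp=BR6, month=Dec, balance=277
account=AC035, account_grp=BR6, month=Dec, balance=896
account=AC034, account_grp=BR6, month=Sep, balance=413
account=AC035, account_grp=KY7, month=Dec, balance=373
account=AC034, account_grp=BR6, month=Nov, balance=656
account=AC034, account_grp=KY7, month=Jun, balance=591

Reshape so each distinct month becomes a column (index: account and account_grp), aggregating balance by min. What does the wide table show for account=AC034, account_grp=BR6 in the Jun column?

16

Rows with account=AC034, account_grp=BR6 and month=Jun: balance values are 531, 425, 366, 16, 338, 100.
min(531, 425, 366, 16, 338, 100) = 16.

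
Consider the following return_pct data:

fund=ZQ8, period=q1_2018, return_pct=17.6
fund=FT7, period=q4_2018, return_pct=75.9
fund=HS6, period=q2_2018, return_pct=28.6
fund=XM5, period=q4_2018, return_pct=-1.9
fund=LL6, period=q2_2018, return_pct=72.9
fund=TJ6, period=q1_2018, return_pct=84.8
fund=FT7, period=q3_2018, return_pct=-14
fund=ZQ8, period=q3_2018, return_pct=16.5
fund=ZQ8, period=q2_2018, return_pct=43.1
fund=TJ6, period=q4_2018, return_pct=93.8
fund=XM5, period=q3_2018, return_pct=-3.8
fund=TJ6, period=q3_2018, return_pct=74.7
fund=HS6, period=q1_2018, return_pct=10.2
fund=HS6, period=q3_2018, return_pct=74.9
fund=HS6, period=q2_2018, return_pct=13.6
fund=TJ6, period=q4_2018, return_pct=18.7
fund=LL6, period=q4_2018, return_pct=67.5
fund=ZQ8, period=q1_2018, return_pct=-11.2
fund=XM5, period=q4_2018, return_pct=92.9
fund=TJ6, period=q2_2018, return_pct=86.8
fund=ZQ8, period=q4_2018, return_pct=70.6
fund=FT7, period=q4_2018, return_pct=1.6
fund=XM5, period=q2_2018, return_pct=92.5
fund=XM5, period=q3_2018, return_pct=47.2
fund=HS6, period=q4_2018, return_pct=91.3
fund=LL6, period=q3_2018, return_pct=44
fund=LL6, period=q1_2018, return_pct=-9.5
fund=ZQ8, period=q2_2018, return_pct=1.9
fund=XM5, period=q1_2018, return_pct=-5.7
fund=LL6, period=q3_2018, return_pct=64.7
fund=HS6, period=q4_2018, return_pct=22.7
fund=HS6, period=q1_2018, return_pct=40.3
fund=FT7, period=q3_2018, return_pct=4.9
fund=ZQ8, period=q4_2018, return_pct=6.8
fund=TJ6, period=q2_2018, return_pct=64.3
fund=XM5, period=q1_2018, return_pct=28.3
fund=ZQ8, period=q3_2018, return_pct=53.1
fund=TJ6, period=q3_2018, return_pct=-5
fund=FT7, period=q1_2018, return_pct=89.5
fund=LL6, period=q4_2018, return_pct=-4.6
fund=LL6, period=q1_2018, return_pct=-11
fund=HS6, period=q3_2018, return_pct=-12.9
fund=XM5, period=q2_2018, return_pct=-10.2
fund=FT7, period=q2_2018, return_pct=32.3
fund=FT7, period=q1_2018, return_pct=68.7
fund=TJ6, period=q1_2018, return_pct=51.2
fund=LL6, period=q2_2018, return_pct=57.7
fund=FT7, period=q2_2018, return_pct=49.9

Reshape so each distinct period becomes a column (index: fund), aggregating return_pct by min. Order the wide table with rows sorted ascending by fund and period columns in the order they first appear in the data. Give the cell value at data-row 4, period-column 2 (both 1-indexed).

With rows sorted ascending by fund, row 4 is fund=TJ6. period columns in first-appearance order: q1_2018, q4_2018, q2_2018, q3_2018; column 2 is q4_2018.
Long rows with fund=TJ6, period=q4_2018: min(93.8, 18.7) = 18.7.

18.7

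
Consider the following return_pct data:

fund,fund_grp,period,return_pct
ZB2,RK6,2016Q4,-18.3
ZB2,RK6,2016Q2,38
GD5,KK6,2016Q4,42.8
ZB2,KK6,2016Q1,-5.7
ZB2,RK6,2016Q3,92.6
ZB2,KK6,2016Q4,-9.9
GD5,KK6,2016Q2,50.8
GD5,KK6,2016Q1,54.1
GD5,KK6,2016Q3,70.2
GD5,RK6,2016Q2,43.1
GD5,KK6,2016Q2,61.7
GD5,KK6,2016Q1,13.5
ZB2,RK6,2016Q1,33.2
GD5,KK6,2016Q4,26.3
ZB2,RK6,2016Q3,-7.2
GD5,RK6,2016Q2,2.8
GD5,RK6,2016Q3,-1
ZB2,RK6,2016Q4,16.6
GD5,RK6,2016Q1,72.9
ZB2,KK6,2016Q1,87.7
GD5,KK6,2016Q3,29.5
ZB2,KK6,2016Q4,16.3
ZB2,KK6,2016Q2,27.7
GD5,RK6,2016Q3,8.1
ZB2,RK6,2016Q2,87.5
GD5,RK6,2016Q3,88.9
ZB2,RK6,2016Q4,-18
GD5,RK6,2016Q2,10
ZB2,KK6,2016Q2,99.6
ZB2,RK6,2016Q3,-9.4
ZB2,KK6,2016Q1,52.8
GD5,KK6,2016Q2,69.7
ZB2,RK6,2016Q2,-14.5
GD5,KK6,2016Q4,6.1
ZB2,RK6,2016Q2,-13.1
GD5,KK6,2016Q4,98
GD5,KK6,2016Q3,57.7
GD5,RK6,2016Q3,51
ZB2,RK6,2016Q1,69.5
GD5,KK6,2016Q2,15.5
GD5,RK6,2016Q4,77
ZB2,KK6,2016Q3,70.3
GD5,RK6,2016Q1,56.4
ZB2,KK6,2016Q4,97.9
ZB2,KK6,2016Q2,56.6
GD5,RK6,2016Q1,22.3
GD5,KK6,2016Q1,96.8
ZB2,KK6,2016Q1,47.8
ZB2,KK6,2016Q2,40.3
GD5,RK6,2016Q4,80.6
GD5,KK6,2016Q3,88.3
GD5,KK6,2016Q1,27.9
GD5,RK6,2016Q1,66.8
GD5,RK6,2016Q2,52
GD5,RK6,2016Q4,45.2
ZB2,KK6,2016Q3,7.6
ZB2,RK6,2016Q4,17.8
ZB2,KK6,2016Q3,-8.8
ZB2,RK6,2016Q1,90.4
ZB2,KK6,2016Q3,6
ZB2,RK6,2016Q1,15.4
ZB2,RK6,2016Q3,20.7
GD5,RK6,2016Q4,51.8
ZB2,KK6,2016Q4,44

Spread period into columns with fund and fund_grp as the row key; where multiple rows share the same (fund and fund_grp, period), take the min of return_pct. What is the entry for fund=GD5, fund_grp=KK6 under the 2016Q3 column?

29.5

Rows with fund=GD5, fund_grp=KK6 and period=2016Q3: return_pct values are 70.2, 29.5, 57.7, 88.3.
min(70.2, 29.5, 57.7, 88.3) = 29.5.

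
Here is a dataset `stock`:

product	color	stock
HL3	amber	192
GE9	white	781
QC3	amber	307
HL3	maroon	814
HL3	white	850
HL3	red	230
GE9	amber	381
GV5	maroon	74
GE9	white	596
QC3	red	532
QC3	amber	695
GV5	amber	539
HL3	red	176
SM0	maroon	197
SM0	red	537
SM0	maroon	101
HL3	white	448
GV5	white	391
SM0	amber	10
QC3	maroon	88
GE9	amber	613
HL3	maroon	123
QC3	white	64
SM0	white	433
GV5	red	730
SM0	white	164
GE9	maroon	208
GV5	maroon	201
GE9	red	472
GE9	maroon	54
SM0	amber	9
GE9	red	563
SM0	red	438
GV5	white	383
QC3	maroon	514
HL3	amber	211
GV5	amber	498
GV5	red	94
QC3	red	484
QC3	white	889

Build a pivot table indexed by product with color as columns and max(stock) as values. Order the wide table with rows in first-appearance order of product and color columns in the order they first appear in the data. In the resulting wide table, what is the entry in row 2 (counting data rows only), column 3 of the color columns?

With rows in first-appearance order of product, row 2 is product=GE9. color columns in first-appearance order: amber, white, maroon, red; column 3 is maroon.
Long rows with product=GE9, color=maroon: max(208, 54) = 208.

208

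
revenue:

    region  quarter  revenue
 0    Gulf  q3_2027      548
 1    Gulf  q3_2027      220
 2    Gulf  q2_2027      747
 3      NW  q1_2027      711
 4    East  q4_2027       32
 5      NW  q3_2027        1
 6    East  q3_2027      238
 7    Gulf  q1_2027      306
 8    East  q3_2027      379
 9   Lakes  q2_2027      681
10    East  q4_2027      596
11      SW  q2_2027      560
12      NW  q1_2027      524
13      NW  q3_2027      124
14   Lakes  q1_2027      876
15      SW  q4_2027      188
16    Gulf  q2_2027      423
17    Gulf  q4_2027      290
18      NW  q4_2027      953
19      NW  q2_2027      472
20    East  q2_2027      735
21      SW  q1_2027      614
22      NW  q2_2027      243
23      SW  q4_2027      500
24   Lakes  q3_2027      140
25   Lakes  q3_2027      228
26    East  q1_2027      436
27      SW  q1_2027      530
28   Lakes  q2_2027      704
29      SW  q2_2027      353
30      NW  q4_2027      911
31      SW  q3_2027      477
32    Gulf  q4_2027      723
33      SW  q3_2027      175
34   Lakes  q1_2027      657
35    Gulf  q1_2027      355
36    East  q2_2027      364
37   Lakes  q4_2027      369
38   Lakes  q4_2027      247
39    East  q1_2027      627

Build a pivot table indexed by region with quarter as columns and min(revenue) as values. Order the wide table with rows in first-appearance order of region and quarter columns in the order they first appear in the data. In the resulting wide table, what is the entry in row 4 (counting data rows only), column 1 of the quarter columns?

140

With rows in first-appearance order of region, row 4 is region=Lakes. quarter columns in first-appearance order: q3_2027, q2_2027, q1_2027, q4_2027; column 1 is q3_2027.
Long rows with region=Lakes, quarter=q3_2027: min(140, 228) = 140.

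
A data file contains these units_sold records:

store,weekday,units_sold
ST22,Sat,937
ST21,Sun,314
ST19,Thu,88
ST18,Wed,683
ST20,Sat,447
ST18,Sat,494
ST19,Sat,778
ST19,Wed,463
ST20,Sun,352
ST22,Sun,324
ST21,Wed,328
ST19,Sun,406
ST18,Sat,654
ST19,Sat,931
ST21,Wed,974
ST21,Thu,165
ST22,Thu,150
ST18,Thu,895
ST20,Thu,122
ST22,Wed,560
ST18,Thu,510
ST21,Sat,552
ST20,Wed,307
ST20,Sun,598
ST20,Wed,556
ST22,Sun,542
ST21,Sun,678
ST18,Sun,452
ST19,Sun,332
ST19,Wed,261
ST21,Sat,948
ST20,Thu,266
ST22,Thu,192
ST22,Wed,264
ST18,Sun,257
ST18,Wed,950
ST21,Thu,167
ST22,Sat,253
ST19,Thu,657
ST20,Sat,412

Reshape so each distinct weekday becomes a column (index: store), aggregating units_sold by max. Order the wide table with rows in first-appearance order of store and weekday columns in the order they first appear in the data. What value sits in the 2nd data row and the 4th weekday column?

974

With rows in first-appearance order of store, row 2 is store=ST21. weekday columns in first-appearance order: Sat, Sun, Thu, Wed; column 4 is Wed.
Long rows with store=ST21, weekday=Wed: max(328, 974) = 974.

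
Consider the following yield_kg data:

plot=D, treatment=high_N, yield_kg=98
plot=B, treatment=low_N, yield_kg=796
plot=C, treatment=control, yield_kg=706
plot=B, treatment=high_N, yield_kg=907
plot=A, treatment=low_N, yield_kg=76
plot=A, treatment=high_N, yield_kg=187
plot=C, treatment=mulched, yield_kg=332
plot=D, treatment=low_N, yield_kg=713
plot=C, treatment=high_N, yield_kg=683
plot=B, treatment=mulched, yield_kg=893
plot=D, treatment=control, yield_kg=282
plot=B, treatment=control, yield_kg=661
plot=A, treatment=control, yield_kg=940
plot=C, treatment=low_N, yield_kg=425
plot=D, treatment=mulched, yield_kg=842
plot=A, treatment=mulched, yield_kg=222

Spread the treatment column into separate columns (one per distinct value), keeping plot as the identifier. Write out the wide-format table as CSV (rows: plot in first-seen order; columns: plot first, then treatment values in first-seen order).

Columns: plot plus the 4 distinct treatment values (high_N, low_N, control, mulched).
For example, row D column high_N takes yield_kg=98 from the long row (D, high_N).

plot,high_N,low_N,control,mulched
D,98,713,282,842
B,907,796,661,893
C,683,425,706,332
A,187,76,940,222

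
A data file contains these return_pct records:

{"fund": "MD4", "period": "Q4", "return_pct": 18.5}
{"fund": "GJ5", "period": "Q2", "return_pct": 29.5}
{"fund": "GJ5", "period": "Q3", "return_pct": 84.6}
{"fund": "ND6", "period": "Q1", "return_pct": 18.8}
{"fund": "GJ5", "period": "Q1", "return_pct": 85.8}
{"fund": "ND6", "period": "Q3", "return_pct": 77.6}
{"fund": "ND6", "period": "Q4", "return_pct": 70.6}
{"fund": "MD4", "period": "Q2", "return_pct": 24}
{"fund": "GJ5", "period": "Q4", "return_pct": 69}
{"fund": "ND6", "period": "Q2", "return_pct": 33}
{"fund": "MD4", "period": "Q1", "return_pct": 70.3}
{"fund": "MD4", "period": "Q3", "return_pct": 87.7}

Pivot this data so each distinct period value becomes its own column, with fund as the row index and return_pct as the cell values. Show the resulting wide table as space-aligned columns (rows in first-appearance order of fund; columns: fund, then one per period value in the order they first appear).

fund  Q4    Q2    Q3    Q1  
MD4   18.5  24    87.7  70.3
GJ5   69    29.5  84.6  85.8
ND6   70.6  33    77.6  18.8

Columns: fund plus the 4 distinct period values (Q4, Q2, Q3, Q1).
For example, row MD4 column Q4 takes return_pct=18.5 from the long row (MD4, Q4).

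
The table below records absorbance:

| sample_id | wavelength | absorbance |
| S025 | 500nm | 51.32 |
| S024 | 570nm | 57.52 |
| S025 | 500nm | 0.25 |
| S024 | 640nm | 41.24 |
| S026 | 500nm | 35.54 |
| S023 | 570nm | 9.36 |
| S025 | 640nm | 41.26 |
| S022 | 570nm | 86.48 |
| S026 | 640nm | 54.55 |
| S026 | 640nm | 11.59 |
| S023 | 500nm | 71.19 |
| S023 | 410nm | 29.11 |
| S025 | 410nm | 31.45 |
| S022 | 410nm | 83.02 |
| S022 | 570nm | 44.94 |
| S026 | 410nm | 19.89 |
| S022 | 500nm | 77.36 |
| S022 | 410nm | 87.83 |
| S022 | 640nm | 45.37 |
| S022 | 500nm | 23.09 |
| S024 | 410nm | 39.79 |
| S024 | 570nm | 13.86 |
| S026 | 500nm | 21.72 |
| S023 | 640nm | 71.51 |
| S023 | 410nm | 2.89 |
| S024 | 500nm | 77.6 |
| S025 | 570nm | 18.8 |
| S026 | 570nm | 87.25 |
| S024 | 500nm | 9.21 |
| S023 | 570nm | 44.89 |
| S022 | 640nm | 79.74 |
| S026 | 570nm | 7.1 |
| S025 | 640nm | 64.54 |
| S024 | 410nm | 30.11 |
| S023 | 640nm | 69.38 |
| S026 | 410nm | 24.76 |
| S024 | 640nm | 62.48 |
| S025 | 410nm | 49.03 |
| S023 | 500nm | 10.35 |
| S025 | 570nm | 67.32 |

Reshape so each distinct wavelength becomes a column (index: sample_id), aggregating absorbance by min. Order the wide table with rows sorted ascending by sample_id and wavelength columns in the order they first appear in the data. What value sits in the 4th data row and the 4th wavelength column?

31.45

With rows sorted ascending by sample_id, row 4 is sample_id=S025. wavelength columns in first-appearance order: 500nm, 570nm, 640nm, 410nm; column 4 is 410nm.
Long rows with sample_id=S025, wavelength=410nm: min(31.45, 49.03) = 31.45.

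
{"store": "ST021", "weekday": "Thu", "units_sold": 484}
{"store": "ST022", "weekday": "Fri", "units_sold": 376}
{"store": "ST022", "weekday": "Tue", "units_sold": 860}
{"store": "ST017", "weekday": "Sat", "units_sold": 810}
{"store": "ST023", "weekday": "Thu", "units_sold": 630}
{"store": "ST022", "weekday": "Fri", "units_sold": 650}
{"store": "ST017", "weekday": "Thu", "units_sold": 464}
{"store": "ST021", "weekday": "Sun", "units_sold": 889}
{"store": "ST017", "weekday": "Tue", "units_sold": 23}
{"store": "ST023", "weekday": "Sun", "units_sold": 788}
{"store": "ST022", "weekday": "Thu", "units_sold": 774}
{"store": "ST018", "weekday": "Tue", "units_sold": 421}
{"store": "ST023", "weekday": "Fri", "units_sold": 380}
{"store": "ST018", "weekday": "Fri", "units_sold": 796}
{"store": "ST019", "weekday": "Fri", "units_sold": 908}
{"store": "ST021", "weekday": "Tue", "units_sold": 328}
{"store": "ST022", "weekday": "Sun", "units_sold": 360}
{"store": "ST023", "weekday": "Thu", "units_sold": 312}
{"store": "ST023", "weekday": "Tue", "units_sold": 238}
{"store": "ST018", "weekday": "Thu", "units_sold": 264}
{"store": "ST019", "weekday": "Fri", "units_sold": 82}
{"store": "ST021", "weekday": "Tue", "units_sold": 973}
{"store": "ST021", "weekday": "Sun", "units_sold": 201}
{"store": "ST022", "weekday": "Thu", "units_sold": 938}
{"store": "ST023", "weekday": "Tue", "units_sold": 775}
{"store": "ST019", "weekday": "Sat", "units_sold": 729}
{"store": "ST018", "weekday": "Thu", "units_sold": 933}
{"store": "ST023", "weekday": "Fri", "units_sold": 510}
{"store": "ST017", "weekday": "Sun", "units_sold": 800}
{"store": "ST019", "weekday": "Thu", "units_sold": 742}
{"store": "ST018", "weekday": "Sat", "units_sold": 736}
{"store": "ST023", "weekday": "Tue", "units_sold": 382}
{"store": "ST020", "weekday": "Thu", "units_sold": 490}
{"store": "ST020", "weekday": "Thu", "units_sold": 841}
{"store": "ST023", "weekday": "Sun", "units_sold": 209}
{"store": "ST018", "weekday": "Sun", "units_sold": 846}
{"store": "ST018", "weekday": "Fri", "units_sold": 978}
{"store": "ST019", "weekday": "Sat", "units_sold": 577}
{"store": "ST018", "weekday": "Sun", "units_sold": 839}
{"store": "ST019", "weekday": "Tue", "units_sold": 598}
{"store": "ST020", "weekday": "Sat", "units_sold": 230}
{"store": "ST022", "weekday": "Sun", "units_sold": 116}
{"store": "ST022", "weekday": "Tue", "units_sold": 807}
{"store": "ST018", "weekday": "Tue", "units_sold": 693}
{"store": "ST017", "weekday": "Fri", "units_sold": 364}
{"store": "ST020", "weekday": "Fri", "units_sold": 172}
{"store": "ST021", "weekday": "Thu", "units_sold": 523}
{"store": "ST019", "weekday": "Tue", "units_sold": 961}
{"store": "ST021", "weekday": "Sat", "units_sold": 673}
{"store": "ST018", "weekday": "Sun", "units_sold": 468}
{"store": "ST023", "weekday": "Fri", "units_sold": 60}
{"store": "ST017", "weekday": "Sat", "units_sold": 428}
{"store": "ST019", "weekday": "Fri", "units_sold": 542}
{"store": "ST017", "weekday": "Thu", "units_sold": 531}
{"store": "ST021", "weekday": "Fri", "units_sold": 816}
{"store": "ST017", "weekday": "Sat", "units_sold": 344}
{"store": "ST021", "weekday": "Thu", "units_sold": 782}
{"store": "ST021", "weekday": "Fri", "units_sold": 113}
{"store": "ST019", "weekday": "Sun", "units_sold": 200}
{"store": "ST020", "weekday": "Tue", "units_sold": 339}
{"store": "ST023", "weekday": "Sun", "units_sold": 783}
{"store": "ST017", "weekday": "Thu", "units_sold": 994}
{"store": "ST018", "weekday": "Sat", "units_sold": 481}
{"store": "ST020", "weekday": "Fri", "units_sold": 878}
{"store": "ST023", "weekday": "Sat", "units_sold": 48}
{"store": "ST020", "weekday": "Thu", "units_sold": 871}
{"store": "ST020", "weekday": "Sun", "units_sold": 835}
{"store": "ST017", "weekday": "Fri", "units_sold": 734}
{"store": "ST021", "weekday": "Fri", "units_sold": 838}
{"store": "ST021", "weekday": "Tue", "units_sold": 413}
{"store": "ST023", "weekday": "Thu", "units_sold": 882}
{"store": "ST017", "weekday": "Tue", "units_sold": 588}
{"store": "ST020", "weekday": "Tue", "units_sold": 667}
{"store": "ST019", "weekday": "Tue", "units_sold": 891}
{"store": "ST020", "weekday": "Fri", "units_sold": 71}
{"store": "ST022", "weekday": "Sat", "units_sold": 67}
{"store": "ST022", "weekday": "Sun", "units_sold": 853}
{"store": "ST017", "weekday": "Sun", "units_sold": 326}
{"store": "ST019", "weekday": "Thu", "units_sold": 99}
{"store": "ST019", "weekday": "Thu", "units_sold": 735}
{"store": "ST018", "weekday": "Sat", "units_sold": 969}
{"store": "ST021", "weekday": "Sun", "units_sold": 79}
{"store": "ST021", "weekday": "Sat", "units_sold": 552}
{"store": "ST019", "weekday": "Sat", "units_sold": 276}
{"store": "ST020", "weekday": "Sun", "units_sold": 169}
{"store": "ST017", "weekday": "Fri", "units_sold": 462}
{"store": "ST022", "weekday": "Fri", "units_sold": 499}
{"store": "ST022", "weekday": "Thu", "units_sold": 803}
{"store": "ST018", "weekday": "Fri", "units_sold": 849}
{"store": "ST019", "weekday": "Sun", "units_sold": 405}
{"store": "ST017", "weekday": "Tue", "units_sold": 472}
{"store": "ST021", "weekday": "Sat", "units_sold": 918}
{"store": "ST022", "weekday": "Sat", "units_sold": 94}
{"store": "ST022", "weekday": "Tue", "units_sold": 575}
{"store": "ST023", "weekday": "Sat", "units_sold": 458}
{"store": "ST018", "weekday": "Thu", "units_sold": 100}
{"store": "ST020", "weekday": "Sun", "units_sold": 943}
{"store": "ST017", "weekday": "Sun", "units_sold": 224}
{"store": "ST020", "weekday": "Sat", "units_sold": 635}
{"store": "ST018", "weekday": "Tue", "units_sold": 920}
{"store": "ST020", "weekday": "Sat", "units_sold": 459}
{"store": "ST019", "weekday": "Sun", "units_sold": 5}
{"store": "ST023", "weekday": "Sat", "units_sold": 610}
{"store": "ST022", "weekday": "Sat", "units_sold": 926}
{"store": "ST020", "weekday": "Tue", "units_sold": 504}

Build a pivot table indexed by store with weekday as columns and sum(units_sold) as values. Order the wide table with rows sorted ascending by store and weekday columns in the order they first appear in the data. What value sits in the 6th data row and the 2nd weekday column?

1525

With rows sorted ascending by store, row 6 is store=ST022. weekday columns in first-appearance order: Thu, Fri, Tue, Sat, Sun; column 2 is Fri.
Long rows with store=ST022, weekday=Fri: 376 + 650 + 499 = 1525.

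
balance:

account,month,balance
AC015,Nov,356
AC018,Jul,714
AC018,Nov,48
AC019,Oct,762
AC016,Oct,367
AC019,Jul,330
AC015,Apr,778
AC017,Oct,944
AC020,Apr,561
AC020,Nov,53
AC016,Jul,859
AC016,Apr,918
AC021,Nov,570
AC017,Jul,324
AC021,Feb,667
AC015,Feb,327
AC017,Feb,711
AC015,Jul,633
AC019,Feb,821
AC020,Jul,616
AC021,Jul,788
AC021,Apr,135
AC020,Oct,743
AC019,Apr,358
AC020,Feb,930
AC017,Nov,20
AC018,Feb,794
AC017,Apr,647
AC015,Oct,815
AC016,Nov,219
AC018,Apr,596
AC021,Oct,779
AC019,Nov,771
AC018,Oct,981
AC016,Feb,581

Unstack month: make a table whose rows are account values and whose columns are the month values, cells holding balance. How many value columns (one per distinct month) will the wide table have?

5

5 distinct month values: Feb, Apr, Nov, Jul, Oct.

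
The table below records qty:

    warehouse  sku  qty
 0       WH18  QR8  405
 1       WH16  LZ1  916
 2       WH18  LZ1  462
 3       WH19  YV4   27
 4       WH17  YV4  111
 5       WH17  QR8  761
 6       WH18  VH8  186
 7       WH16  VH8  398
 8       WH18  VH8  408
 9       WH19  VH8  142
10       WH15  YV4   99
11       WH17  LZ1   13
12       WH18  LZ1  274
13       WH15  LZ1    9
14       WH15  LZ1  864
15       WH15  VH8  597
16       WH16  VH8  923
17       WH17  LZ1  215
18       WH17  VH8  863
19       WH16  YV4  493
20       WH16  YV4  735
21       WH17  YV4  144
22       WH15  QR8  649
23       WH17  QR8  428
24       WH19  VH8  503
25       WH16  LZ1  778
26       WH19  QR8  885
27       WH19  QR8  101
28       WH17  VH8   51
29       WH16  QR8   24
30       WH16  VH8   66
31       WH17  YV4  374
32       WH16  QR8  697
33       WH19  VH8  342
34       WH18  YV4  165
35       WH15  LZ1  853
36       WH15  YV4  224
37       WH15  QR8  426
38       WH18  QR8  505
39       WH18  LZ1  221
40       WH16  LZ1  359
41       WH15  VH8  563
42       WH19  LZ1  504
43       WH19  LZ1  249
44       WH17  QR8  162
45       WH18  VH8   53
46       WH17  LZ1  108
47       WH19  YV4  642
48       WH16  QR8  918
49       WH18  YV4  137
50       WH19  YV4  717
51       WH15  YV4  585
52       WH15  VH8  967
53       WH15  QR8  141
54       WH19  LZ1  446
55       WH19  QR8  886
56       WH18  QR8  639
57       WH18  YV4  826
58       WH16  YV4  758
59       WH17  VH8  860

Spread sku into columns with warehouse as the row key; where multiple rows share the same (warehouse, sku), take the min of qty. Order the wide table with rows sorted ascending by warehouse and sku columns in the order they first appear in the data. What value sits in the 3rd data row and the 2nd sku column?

13

With rows sorted ascending by warehouse, row 3 is warehouse=WH17. sku columns in first-appearance order: QR8, LZ1, YV4, VH8; column 2 is LZ1.
Long rows with warehouse=WH17, sku=LZ1: min(13, 215, 108) = 13.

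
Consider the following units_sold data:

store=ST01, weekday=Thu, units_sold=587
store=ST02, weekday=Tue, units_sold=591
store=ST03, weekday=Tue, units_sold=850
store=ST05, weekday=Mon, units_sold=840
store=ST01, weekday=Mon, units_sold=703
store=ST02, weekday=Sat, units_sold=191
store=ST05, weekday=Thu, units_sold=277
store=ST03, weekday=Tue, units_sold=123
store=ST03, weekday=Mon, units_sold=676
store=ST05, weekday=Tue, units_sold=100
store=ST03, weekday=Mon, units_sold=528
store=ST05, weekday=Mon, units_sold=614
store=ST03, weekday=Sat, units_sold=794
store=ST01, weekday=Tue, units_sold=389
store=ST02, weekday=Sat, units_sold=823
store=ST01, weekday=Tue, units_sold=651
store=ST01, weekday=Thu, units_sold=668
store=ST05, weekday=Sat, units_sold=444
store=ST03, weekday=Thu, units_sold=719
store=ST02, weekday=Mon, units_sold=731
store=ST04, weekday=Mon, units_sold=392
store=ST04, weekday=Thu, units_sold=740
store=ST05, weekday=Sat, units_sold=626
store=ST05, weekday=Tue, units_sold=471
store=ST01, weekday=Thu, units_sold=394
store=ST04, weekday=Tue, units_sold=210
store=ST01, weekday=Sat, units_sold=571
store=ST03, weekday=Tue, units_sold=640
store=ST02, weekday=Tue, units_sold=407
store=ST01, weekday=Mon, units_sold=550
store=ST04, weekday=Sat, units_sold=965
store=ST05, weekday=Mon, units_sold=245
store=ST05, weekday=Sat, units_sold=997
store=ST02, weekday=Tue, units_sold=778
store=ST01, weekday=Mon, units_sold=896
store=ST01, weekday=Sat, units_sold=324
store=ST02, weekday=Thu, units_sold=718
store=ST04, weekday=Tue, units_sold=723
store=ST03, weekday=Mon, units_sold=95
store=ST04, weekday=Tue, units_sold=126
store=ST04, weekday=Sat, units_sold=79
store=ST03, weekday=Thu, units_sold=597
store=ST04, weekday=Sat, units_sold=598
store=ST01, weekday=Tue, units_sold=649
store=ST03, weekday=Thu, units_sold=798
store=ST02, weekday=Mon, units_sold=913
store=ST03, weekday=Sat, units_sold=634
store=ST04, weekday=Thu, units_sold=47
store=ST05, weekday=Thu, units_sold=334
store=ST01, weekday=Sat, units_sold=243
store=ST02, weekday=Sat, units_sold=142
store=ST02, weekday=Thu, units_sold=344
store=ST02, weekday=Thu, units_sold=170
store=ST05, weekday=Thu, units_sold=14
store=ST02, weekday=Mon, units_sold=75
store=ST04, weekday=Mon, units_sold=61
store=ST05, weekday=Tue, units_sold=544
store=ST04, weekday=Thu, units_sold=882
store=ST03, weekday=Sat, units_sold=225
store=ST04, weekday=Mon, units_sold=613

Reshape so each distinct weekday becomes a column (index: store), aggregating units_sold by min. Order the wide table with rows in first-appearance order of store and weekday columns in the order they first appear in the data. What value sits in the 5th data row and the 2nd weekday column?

126

With rows in first-appearance order of store, row 5 is store=ST04. weekday columns in first-appearance order: Thu, Tue, Mon, Sat; column 2 is Tue.
Long rows with store=ST04, weekday=Tue: min(210, 723, 126) = 126.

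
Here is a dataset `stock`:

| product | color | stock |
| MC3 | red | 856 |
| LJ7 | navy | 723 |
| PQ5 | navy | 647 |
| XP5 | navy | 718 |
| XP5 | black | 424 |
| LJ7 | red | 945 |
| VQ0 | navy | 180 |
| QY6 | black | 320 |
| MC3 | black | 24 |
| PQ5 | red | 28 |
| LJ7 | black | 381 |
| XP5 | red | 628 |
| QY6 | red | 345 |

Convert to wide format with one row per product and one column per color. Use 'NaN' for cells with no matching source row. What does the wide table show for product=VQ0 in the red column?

NaN

No long-format row has product=VQ0 and color=red, so the cell is NaN.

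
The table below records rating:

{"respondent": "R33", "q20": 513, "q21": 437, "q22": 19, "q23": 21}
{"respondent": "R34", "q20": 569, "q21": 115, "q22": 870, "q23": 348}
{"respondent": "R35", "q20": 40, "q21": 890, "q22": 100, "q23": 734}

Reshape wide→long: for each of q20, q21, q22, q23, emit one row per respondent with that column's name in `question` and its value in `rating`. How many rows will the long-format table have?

3 respondent values × 4 melted columns = 12 rows.

12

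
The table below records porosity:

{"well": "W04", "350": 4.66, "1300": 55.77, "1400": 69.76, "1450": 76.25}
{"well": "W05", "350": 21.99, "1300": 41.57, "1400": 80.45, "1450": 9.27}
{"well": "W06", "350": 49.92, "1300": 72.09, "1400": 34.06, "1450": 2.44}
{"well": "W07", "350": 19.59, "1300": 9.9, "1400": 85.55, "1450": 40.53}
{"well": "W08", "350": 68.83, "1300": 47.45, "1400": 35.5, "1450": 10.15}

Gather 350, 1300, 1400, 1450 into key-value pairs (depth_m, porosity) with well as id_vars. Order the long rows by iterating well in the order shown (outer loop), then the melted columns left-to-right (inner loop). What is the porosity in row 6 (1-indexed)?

20 rows total (5 × 4). Row 6: index ⌊(6-1)/4⌋ = 1 into well → W05; (6-1) mod 4 = 1 into the melted columns → 1300.
So row 6 is (W05, 1300, 41.57); porosity = 41.57.

41.57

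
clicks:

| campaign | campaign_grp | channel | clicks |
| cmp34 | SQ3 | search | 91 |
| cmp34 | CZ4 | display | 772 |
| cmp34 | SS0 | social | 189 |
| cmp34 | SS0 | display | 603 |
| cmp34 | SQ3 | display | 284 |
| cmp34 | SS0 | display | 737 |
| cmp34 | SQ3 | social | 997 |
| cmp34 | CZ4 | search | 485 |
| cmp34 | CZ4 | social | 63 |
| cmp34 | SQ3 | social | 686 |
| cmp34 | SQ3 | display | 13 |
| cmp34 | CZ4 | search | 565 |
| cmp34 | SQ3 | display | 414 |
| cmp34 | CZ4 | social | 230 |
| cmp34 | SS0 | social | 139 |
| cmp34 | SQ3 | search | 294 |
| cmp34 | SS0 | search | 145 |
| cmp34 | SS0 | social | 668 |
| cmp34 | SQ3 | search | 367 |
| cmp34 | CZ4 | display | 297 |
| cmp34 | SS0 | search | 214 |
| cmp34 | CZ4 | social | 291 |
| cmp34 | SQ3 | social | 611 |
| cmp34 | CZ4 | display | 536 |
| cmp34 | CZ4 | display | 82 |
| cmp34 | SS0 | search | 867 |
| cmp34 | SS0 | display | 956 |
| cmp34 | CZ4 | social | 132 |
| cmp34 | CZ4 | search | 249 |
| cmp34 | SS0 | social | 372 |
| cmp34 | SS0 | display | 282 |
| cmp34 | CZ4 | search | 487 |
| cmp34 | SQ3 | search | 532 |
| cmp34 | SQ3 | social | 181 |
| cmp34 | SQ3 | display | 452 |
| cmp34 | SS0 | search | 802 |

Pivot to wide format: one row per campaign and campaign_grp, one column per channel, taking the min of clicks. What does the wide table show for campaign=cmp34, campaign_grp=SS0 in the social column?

Rows with campaign=cmp34, campaign_grp=SS0 and channel=social: clicks values are 189, 139, 668, 372.
min(189, 139, 668, 372) = 139.

139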